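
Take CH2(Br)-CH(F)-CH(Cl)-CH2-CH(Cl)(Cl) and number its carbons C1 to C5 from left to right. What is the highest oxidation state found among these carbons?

+1

Tallying each carbon's bonds:
C1: 1C, 2H, 1Br → 0 − 2 + 1 = -1
C2: 2C, 1H, 1F → 0 − 1 + 1 = 0
C3: 2C, 1H, 1Cl → 0 − 1 + 1 = 0
C4: 2C, 2H → 0 − 2 = -2
C5: 1C, 1H, 2Cl → 0 − 1 + 2 = +1
The highest value is +1.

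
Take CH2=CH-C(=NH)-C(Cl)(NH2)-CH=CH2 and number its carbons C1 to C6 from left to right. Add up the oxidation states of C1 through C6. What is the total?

Tallying each carbon's bonds:
C1: 2C, 2H → 0 − 2 = -2
C2: 3C, 1H → 0 − 1 = -1
C3: 2C, 2N → 0 + 2 = +2
C4: 2C, 1N, 1Cl → 0 + 1 + 1 = +2
C5: 3C, 1H → 0 − 1 = -1
C6: 2C, 2H → 0 − 2 = -2
Sum = -2 − 1 + 2 + 2 − 1 − 2 = -2.

-2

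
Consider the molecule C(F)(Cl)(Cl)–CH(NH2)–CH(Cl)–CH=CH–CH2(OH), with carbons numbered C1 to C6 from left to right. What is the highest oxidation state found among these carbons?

Tallying each carbon's bonds:
C1: 1C, 1F, 2Cl → 0 + 1 + 2 = +3
C2: 2C, 1H, 1N → 0 − 1 + 1 = 0
C3: 2C, 1H, 1Cl → 0 − 1 + 1 = 0
C4: 3C, 1H → 0 − 1 = -1
C5: 3C, 1H → 0 − 1 = -1
C6: 1C, 2H, 1O → 0 − 2 + 1 = -1
The highest value is +3.

+3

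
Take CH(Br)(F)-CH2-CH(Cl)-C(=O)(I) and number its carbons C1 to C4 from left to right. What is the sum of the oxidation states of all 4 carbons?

+2

Tallying each carbon's bonds:
C1: 1C, 1H, 1F, 1Br → 0 − 1 + 1 + 1 = +1
C2: 2C, 2H → 0 − 2 = -2
C3: 2C, 1H, 1Cl → 0 − 1 + 1 = 0
C4: 1C, 2O, 1I → 0 + 2 + 1 = +3
Sum = +1 − 2 + 0 + 3 = +2.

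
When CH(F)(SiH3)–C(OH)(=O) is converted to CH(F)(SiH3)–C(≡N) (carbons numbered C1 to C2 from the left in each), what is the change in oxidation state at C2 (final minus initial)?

Before: C2 has 1 bond to C, 3 bonds to O → oxidation state +3.
After: C2 has 1 bond to C, 3 bonds to N → oxidation state +3.
Δ = +3 − (+3) = 0, so no net redox change at C2.

0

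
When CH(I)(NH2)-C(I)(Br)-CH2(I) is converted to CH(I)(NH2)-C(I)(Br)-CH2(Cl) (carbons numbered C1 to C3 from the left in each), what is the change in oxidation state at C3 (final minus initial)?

Before: C3 has 1 bond to C, 2 bonds to H, 1 bond to I → oxidation state -1.
After: C3 has 1 bond to C, 2 bonds to H, 1 bond to Cl → oxidation state -1.
Δ = -1 − (-1) = 0, so no net redox change at C3.

0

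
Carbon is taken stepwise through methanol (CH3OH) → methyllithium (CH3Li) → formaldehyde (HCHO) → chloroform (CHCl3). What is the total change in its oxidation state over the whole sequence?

Carbon oxidation states along the series — methanol: -2, methyllithium: -4, formaldehyde: 0, chloroform: +2.
Net change = +2 − (-2) = +4.

+4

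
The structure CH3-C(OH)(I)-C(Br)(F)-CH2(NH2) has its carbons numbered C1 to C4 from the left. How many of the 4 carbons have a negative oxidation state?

Tallying each carbon's bonds:
C1: 1C, 3H → 0 − 3 = -3
C2: 2C, 1O, 1I → 0 + 1 + 1 = +2
C3: 2C, 1F, 1Br → 0 + 1 + 1 = +2
C4: 1C, 2H, 1N → 0 − 2 + 1 = -1
2 carbons (C1, C4) meet the condition.

2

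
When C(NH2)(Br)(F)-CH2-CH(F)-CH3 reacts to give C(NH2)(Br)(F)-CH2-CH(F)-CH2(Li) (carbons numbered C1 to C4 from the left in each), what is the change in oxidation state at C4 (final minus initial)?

0

Before: C4 has 1 bond to C, 3 bonds to H → oxidation state -3.
After: C4 has 1 bond to C, 2 bonds to H, 1 bond to Li → oxidation state -3.
Δ = -3 − (-3) = 0, so no net redox change at C4.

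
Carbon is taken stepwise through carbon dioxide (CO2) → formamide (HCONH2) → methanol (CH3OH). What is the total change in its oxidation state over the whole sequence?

Carbon oxidation states along the series — carbon dioxide: +4, formamide: +2, methanol: -2.
Net change = -2 − (+4) = -6.

-6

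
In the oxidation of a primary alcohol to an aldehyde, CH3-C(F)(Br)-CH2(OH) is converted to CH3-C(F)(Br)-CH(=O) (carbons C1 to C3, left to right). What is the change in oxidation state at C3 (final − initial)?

Before: C3 has 1 bond to C, 2 bonds to H, 1 bond to O → oxidation state -1.
After: C3 has 1 bond to C, 1 bond to H, 2 bonds to O → oxidation state +1.
Δ = +1 − (-1) = +2, so this is an oxidation at C3.

+2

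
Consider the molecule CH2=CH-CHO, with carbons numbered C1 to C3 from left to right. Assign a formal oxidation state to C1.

C1 has a double bond to C (2×0 = 0), one bond to H (-1), one bond to H (-1).
Oxidation state = 0 − 1 − 1 = -2.

-2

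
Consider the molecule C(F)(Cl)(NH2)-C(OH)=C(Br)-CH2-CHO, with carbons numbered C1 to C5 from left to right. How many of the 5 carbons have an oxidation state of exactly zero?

Count +1 for every bond to an atom more electronegative than carbon and −1 for every bond to one less electronegative; C–C bonds are 0. Tallying each carbon:
C1: 1C, 1N, 1F, 1Cl → 0 + 1 + 1 + 1 = +3
C2: 3C, 1O → 0 + 1 = +1
C3: 3C, 1Br → 0 + 1 = +1
C4: 2C, 2H → 0 − 2 = -2
C5: 1C, 1H, 2O → 0 − 1 + 2 = +1
0 carbons meet the condition.

0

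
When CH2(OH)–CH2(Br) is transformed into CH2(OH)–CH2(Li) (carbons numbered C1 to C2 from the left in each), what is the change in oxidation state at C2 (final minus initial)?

Before: C2 has 1 bond to C, 2 bonds to H, 1 bond to Br → oxidation state -1.
After: C2 has 1 bond to C, 2 bonds to H, 1 bond to Li → oxidation state -3.
Δ = -3 − (-1) = -2, so this is a reduction at C2.

-2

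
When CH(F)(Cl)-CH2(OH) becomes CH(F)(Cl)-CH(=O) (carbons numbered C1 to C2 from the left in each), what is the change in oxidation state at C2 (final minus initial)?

Before: C2 has 1 bond to C, 2 bonds to H, 1 bond to O → oxidation state -1.
After: C2 has 1 bond to C, 1 bond to H, 2 bonds to O → oxidation state +1.
Δ = +1 − (-1) = +2, so this is an oxidation at C2.

+2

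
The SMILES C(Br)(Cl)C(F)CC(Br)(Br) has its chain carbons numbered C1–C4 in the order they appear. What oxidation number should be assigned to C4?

C4 has one bond to C (0), one bond to Br (+1), one bond to H (-1), one bond to Br (+1).
Oxidation state = 0 + 1 − 1 + 1 = +1.

+1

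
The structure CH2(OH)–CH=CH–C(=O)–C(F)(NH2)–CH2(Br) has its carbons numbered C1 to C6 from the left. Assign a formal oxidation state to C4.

C4 has one bond to C (0), one bond to C (0), a double bond to O (2×+1 = +2).
Oxidation state = 0 + 0 + 2 = +2.

+2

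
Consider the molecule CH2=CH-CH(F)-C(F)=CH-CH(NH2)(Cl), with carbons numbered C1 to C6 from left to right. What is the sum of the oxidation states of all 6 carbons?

-2

Each bond to a more electronegative atom (O, N, halogen) counts +1, each bond to a less electronegative atom (H, metal, B, Si) counts −1, and each C–C bond counts 0. Tallying each carbon:
C1: 2C, 2H → 0 − 2 = -2
C2: 3C, 1H → 0 − 1 = -1
C3: 2C, 1H, 1F → 0 − 1 + 1 = 0
C4: 3C, 1F → 0 + 1 = +1
C5: 3C, 1H → 0 − 1 = -1
C6: 1C, 1H, 1N, 1Cl → 0 − 1 + 1 + 1 = +1
Sum = -2 − 1 + 0 + 1 − 1 + 1 = -2.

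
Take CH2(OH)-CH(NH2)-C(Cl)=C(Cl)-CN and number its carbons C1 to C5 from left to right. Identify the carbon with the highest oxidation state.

Tallying each carbon's bonds:
C1: 1C, 2H, 1O → 0 − 2 + 1 = -1
C2: 2C, 1H, 1N → 0 − 1 + 1 = 0
C3: 3C, 1Cl → 0 + 1 = +1
C4: 3C, 1Cl → 0 + 1 = +1
C5: 1C, 3N → 0 + 3 = +3
The most oxidised carbon is C5 at +3.

C5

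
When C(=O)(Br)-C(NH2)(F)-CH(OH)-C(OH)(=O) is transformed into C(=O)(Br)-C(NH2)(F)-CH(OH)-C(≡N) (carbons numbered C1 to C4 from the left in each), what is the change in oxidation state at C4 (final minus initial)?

Before: C4 has 1 bond to C, 3 bonds to O → oxidation state +3.
After: C4 has 1 bond to C, 3 bonds to N → oxidation state +3.
Δ = +3 − (+3) = 0, so no net redox change at C4.

0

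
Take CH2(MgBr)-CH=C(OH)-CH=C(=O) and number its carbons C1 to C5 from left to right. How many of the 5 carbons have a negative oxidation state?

Count +1 for every bond to an atom more electronegative than carbon and −1 for every bond to one less electronegative; C–C bonds are 0. Tallying each carbon:
C1: 1C, 2H, 1Mg → 0 − 2 − 1 = -3
C2: 3C, 1H → 0 − 1 = -1
C3: 3C, 1O → 0 + 1 = +1
C4: 3C, 1H → 0 − 1 = -1
C5: 2C, 2O → 0 + 2 = +2
3 carbons (C1, C2, C4) meet the condition.

3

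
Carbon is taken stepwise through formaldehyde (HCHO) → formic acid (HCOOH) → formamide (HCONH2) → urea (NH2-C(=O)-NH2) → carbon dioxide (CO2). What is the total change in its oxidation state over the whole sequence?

+4

Carbon oxidation states along the series — formaldehyde: 0, formic acid: +2, formamide: +2, urea: +4, carbon dioxide: +4.
Net change = +4 − (0) = +4.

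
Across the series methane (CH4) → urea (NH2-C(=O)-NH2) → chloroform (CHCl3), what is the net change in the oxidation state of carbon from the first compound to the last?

Carbon oxidation states along the series — methane: -4, urea: +4, chloroform: +2.
Net change = +2 − (-4) = +6.

+6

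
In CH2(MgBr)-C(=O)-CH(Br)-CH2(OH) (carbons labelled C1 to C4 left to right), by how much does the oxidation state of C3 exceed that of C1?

C3: 2C, 1H, 1Br → 0 − 1 + 1 = 0
C1: 1C, 2H, 1Mg → 0 − 2 − 1 = -3
Difference: 0 − (-3) = +3.

+3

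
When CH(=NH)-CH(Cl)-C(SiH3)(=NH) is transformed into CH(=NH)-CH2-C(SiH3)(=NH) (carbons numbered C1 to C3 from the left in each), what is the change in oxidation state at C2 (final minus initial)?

-2

Before: C2 has 2 bonds to C, 1 bond to H, 1 bond to Cl → oxidation state 0.
After: C2 has 2 bonds to C, 2 bonds to H → oxidation state -2.
Δ = -2 − (0) = -2, so this is a reduction at C2.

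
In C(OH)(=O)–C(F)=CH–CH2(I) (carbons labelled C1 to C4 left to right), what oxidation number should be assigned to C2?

C2 has one bond to C (0), a double bond to C (2×0 = 0), one bond to F (+1).
Oxidation state = 0 + 0 + 1 = +1.

+1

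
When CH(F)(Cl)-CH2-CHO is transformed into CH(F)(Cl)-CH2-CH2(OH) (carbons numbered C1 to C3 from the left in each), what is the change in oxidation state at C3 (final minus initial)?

Before: C3 has 1 bond to C, 1 bond to H, 2 bonds to O → oxidation state +1.
After: C3 has 1 bond to C, 2 bonds to H, 1 bond to O → oxidation state -1.
Δ = -1 − (+1) = -2, so this is a reduction at C3.

-2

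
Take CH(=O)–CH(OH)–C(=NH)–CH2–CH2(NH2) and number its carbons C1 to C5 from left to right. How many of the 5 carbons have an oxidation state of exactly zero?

Bonds to more-electronegative neighbours contribute +1 each, bonds to H or metals contribute −1 each, and C–C bonds contribute 0. Tallying each carbon:
C1: 1C, 1H, 2O → 0 − 1 + 2 = +1
C2: 2C, 1H, 1O → 0 − 1 + 1 = 0
C3: 2C, 2N → 0 + 2 = +2
C4: 2C, 2H → 0 − 2 = -2
C5: 1C, 2H, 1N → 0 − 2 + 1 = -1
1 carbon (C2) meets the condition.

1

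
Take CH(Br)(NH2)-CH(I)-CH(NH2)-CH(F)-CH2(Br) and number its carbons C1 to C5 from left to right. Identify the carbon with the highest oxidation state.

Count +1 for every bond to an atom more electronegative than carbon and −1 for every bond to one less electronegative; C–C bonds are 0. Tallying each carbon:
C1: 1C, 1H, 1N, 1Br → 0 − 1 + 1 + 1 = +1
C2: 2C, 1H, 1I → 0 − 1 + 1 = 0
C3: 2C, 1H, 1N → 0 − 1 + 1 = 0
C4: 2C, 1H, 1F → 0 − 1 + 1 = 0
C5: 1C, 2H, 1Br → 0 − 2 + 1 = -1
The most oxidised carbon is C1 at +1.

C1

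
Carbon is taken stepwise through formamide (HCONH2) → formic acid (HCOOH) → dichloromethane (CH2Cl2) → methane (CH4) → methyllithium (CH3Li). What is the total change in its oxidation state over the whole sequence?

-6

Carbon oxidation states along the series — formamide: +2, formic acid: +2, dichloromethane: 0, methane: -4, methyllithium: -4.
Net change = -4 − (+2) = -6.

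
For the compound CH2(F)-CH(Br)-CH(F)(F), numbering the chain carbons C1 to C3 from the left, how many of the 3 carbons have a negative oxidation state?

1

Assign +1 per bond to O/N/halogen, −1 per bond to H or an electropositive element, and 0 per bond to carbon. Tallying each carbon:
C1: 1C, 2H, 1F → 0 − 2 + 1 = -1
C2: 2C, 1H, 1Br → 0 − 1 + 1 = 0
C3: 1C, 1H, 2F → 0 − 1 + 2 = +1
1 carbon (C1) meets the condition.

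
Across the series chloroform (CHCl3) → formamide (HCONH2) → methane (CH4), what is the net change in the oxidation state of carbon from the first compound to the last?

Carbon oxidation states along the series — chloroform: +2, formamide: +2, methane: -4.
Net change = -4 − (+2) = -6.

-6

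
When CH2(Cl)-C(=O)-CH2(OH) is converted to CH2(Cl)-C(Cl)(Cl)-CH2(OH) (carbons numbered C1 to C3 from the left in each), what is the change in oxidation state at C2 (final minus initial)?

Before: C2 has 2 bonds to C, 2 bonds to O → oxidation state +2.
After: C2 has 2 bonds to C, 2 bonds to Cl → oxidation state +2.
Δ = +2 − (+2) = 0, so no net redox change at C2.

0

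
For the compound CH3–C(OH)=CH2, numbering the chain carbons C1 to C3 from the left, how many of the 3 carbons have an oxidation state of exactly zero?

0

Bonds to more-electronegative neighbours contribute +1 each, bonds to H or metals contribute −1 each, and C–C bonds contribute 0. Tallying each carbon:
C1: 1C, 3H → 0 − 3 = -3
C2: 3C, 1O → 0 + 1 = +1
C3: 2C, 2H → 0 − 2 = -2
0 carbons meet the condition.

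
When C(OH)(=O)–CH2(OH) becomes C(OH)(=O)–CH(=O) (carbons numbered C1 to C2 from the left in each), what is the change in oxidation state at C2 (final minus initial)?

+2

Before: C2 has 1 bond to C, 2 bonds to H, 1 bond to O → oxidation state -1.
After: C2 has 1 bond to C, 1 bond to H, 2 bonds to O → oxidation state +1.
Δ = +1 − (-1) = +2, so this is an oxidation at C2.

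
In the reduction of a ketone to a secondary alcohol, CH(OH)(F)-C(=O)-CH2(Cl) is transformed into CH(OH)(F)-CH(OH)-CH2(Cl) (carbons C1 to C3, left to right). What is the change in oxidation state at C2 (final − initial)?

-2

Before: C2 has 2 bonds to C, 2 bonds to O → oxidation state +2.
After: C2 has 2 bonds to C, 1 bond to H, 1 bond to O → oxidation state 0.
Δ = 0 − (+2) = -2, so this is a reduction at C2.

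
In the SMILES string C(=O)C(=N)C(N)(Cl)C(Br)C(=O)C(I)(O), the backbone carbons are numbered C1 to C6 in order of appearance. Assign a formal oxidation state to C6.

C6 has one bond to C (0), one bond to I (+1), one bond to H (-1), one bond to O (+1).
Oxidation state = 0 + 1 − 1 + 1 = +1.

+1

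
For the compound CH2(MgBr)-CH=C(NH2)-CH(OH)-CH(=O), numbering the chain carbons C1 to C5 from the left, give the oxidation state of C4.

0

C4 has one bond to C (0), one bond to C (0), one bond to H (-1), one bond to O (+1).
Oxidation state = 0 + 0 − 1 + 1 = 0.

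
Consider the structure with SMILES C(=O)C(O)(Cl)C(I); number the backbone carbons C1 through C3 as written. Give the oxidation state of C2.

+2

Count +1 for every bond to an atom more electronegative than carbon and −1 for every bond to one less electronegative; C–C bonds are 0.
C2 has one bond to C (0), one bond to C (0), one bond to O (+1), one bond to Cl (+1).
Oxidation state = 0 + 0 + 1 + 1 = +2.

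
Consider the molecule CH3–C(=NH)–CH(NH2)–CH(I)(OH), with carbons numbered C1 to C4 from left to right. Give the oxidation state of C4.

+1

C4 has one bond to C (0), one bond to I (+1), one bond to O (+1), one bond to H (-1).
Oxidation state = 0 + 1 + 1 − 1 = +1.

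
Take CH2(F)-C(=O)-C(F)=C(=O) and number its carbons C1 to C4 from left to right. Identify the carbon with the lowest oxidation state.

Count +1 for every bond to an atom more electronegative than carbon and −1 for every bond to one less electronegative; C–C bonds are 0. Tallying each carbon:
C1: 1C, 2H, 1F → 0 − 2 + 1 = -1
C2: 2C, 2O → 0 + 2 = +2
C3: 3C, 1F → 0 + 1 = +1
C4: 2C, 2O → 0 + 2 = +2
The most reduced carbon is C1 at -1.

C1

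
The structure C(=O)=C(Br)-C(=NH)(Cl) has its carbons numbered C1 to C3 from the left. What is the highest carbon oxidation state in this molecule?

+3

Tallying each carbon's bonds:
C1: 2C, 2O → 0 + 2 = +2
C2: 3C, 1Br → 0 + 1 = +1
C3: 1C, 2N, 1Cl → 0 + 2 + 1 = +3
The highest value is +3.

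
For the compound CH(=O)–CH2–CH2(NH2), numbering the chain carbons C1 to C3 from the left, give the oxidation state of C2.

Count +1 for every bond to an atom more electronegative than carbon and −1 for every bond to one less electronegative; C–C bonds are 0.
C2 has one bond to C (0), one bond to C (0), one bond to H (-1), one bond to H (-1).
Oxidation state = 0 + 0 − 1 − 1 = -2.

-2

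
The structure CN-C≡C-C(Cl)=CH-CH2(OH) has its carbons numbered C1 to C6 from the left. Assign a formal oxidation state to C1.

Count +1 for every bond to an atom more electronegative than carbon and −1 for every bond to one less electronegative; C–C bonds are 0.
C1 has one bond to C (0), a triple bond to N (3×+1 = +3).
Oxidation state = 0 + 3 = +3.

+3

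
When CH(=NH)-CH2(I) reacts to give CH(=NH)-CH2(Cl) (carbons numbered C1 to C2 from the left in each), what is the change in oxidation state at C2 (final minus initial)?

Before: C2 has 1 bond to C, 2 bonds to H, 1 bond to I → oxidation state -1.
After: C2 has 1 bond to C, 2 bonds to H, 1 bond to Cl → oxidation state -1.
Δ = -1 − (-1) = 0, so no net redox change at C2.

0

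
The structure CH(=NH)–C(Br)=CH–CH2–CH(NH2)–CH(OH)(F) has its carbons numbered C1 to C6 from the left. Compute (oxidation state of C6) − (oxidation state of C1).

0

C6: 1C, 1H, 1O, 1F → 0 − 1 + 1 + 1 = +1
C1: 1C, 1H, 2N → 0 − 1 + 2 = +1
Difference: +1 − (+1) = 0.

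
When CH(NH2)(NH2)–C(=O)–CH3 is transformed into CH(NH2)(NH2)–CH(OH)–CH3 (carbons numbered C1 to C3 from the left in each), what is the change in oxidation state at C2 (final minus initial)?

Before: C2 has 2 bonds to C, 2 bonds to O → oxidation state +2.
After: C2 has 2 bonds to C, 1 bond to H, 1 bond to O → oxidation state 0.
Δ = 0 − (+2) = -2, so this is a reduction at C2.

-2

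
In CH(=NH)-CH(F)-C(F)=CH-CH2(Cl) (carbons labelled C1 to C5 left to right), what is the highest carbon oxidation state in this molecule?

+1

Bonds to more-electronegative neighbours contribute +1 each, bonds to H or metals contribute −1 each, and C–C bonds contribute 0. Tallying each carbon:
C1: 1C, 1H, 2N → 0 − 1 + 2 = +1
C2: 2C, 1H, 1F → 0 − 1 + 1 = 0
C3: 3C, 1F → 0 + 1 = +1
C4: 3C, 1H → 0 − 1 = -1
C5: 1C, 2H, 1Cl → 0 − 2 + 1 = -1
The highest value is +1.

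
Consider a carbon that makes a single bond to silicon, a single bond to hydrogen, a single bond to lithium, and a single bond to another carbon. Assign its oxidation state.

Count +1 for every bond to an atom more electronegative than carbon and −1 for every bond to one less electronegative; C–C bonds are 0.
The carbon has one bond to C (0), one bond to Si (-1), one bond to H (-1), one bond to Li (-1).
Oxidation state = 0 − 1 − 1 − 1 = -3.

-3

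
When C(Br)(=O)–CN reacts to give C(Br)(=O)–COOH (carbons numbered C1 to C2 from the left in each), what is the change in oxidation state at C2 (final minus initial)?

Before: C2 has 1 bond to C, 3 bonds to N → oxidation state +3.
After: C2 has 1 bond to C, 3 bonds to O → oxidation state +3.
Δ = +3 − (+3) = 0, so no net redox change at C2.

0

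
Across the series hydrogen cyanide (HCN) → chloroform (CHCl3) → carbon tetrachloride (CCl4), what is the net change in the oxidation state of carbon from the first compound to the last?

+2

Carbon oxidation states along the series — hydrogen cyanide: +2, chloroform: +2, carbon tetrachloride: +4.
Net change = +4 − (+2) = +2.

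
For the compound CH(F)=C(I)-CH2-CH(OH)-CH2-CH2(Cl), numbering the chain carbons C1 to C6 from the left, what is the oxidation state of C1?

0

Each bond to a more electronegative atom (O, N, halogen) counts +1, each bond to a less electronegative atom (H, metal, B, Si) counts −1, and each C–C bond counts 0.
C1 has a double bond to C (2×0 = 0), one bond to H (-1), one bond to F (+1).
Oxidation state = 0 − 1 + 1 = 0.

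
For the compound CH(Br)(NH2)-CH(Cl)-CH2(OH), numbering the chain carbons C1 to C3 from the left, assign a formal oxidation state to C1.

+1

Each bond to a more electronegative atom (O, N, halogen) counts +1, each bond to a less electronegative atom (H, metal, B, Si) counts −1, and each C–C bond counts 0.
C1 has one bond to C (0), one bond to H (-1), one bond to Br (+1), one bond to N (+1).
Oxidation state = 0 − 1 + 1 + 1 = +1.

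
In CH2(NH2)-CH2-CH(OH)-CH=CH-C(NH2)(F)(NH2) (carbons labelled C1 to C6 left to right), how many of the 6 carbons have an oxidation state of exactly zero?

1

Tallying each carbon's bonds:
C1: 1C, 2H, 1N → 0 − 2 + 1 = -1
C2: 2C, 2H → 0 − 2 = -2
C3: 2C, 1H, 1O → 0 − 1 + 1 = 0
C4: 3C, 1H → 0 − 1 = -1
C5: 3C, 1H → 0 − 1 = -1
C6: 1C, 2N, 1F → 0 + 2 + 1 = +3
1 carbon (C3) meets the condition.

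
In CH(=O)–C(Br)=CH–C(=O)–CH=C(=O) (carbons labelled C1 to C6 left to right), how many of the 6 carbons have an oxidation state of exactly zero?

Tallying each carbon's bonds:
C1: 1C, 1H, 2O → 0 − 1 + 2 = +1
C2: 3C, 1Br → 0 + 1 = +1
C3: 3C, 1H → 0 − 1 = -1
C4: 2C, 2O → 0 + 2 = +2
C5: 3C, 1H → 0 − 1 = -1
C6: 2C, 2O → 0 + 2 = +2
0 carbons meet the condition.

0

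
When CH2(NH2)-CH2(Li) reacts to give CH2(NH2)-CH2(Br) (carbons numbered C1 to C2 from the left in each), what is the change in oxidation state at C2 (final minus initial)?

+2

Before: C2 has 1 bond to C, 2 bonds to H, 1 bond to Li → oxidation state -3.
After: C2 has 1 bond to C, 2 bonds to H, 1 bond to Br → oxidation state -1.
Δ = -1 − (-3) = +2, so this is an oxidation at C2.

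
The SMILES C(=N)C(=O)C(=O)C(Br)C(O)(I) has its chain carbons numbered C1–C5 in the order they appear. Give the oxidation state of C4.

Each bond to a more electronegative atom (O, N, halogen) counts +1, each bond to a less electronegative atom (H, metal, B, Si) counts −1, and each C–C bond counts 0.
C4 has one bond to C (0), one bond to C (0), one bond to Br (+1), one bond to H (-1).
Oxidation state = 0 + 0 + 1 − 1 = 0.

0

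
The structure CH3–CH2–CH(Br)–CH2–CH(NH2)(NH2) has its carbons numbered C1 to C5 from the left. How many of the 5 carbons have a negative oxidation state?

3

Tallying each carbon's bonds:
C1: 1C, 3H → 0 − 3 = -3
C2: 2C, 2H → 0 − 2 = -2
C3: 2C, 1H, 1Br → 0 − 1 + 1 = 0
C4: 2C, 2H → 0 − 2 = -2
C5: 1C, 1H, 2N → 0 − 1 + 2 = +1
3 carbons (C1, C2, C4) meet the condition.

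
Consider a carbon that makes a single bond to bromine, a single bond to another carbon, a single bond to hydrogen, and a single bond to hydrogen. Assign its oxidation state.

Each bond to a more electronegative atom (O, N, halogen) counts +1, each bond to a less electronegative atom (H, metal, B, Si) counts −1, and each C–C bond counts 0.
The carbon has one bond to C (0), one bond to H (-1), one bond to H (-1), one bond to Br (+1).
Oxidation state = 0 − 1 − 1 + 1 = -1.

-1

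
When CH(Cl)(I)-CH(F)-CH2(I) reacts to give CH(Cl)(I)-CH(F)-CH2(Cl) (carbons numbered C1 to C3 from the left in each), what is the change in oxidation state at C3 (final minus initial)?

Before: C3 has 1 bond to C, 2 bonds to H, 1 bond to I → oxidation state -1.
After: C3 has 1 bond to C, 2 bonds to H, 1 bond to Cl → oxidation state -1.
Δ = -1 − (-1) = 0, so no net redox change at C3.

0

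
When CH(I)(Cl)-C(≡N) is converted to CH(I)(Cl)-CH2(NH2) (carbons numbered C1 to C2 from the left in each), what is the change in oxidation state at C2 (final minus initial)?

Before: C2 has 1 bond to C, 3 bonds to N → oxidation state +3.
After: C2 has 1 bond to C, 2 bonds to H, 1 bond to N → oxidation state -1.
Δ = -1 − (+3) = -4, so this is a reduction at C2.

-4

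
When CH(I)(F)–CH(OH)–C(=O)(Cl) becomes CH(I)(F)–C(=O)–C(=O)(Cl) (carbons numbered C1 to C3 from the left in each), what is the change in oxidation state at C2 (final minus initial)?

Before: C2 has 2 bonds to C, 1 bond to H, 1 bond to O → oxidation state 0.
After: C2 has 2 bonds to C, 2 bonds to O → oxidation state +2.
Δ = +2 − (0) = +2, so this is an oxidation at C2.

+2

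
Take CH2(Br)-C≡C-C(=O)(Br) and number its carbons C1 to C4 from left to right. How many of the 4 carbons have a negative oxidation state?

Count +1 for every bond to an atom more electronegative than carbon and −1 for every bond to one less electronegative; C–C bonds are 0. Tallying each carbon:
C1: 1C, 2H, 1Br → 0 − 2 + 1 = -1
C2: 4C → 0 = 0
C3: 4C → 0 = 0
C4: 1C, 2O, 1Br → 0 + 2 + 1 = +3
1 carbon (C1) meets the condition.

1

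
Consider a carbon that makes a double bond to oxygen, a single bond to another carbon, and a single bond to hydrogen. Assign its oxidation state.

+1

The carbon has one bond to C (0), one bond to H (-1), a double bond to O (2×+1 = +2).
Oxidation state = 0 − 1 + 2 = +1.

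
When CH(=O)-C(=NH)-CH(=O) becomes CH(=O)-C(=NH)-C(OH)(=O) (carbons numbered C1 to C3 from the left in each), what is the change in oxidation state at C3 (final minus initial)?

+2

Before: C3 has 1 bond to C, 1 bond to H, 2 bonds to O → oxidation state +1.
After: C3 has 1 bond to C, 3 bonds to O → oxidation state +3.
Δ = +3 − (+1) = +2, so this is an oxidation at C3.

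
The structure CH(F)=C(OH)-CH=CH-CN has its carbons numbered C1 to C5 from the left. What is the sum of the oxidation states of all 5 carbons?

Each bond to a more electronegative atom (O, N, halogen) counts +1, each bond to a less electronegative atom (H, metal, B, Si) counts −1, and each C–C bond counts 0. Tallying each carbon:
C1: 2C, 1H, 1F → 0 − 1 + 1 = 0
C2: 3C, 1O → 0 + 1 = +1
C3: 3C, 1H → 0 − 1 = -1
C4: 3C, 1H → 0 − 1 = -1
C5: 1C, 3N → 0 + 3 = +3
Sum = 0 + 1 − 1 − 1 + 3 = +2.

+2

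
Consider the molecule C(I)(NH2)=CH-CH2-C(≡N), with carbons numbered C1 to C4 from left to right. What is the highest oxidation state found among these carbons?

Bonds to more-electronegative neighbours contribute +1 each, bonds to H or metals contribute −1 each, and C–C bonds contribute 0. Tallying each carbon:
C1: 2C, 1N, 1I → 0 + 1 + 1 = +2
C2: 3C, 1H → 0 − 1 = -1
C3: 2C, 2H → 0 − 2 = -2
C4: 1C, 3N → 0 + 3 = +3
The highest value is +3.

+3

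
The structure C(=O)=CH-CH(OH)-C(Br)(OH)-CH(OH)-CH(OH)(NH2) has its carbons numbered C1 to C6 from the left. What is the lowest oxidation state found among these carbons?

Tallying each carbon's bonds:
C1: 2C, 2O → 0 + 2 = +2
C2: 3C, 1H → 0 − 1 = -1
C3: 2C, 1H, 1O → 0 − 1 + 1 = 0
C4: 2C, 1O, 1Br → 0 + 1 + 1 = +2
C5: 2C, 1H, 1O → 0 − 1 + 1 = 0
C6: 1C, 1H, 1O, 1N → 0 − 1 + 1 + 1 = +1
The lowest value is -1.

-1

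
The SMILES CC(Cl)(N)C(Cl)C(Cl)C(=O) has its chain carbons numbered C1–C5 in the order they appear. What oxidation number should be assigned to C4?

C4 has one bond to C (0), one bond to C (0), one bond to H (-1), one bond to Cl (+1).
Oxidation state = 0 + 0 − 1 + 1 = 0.

0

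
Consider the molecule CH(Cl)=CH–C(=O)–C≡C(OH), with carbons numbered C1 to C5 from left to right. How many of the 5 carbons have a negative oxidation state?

Assign +1 per bond to O/N/halogen, −1 per bond to H or an electropositive element, and 0 per bond to carbon. Tallying each carbon:
C1: 2C, 1H, 1Cl → 0 − 1 + 1 = 0
C2: 3C, 1H → 0 − 1 = -1
C3: 2C, 2O → 0 + 2 = +2
C4: 4C → 0 = 0
C5: 3C, 1O → 0 + 1 = +1
1 carbon (C2) meets the condition.

1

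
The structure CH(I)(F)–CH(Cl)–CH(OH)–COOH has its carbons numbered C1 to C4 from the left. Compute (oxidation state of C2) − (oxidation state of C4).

C2: 2C, 1H, 1Cl → 0 − 1 + 1 = 0
C4: 1C, 3O → 0 + 3 = +3
Difference: 0 − (+3) = -3.

-3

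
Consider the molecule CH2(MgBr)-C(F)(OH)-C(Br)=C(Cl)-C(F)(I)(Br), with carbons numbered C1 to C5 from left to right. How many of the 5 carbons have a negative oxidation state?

1

Tallying each carbon's bonds:
C1: 1C, 2H, 1Mg → 0 − 2 − 1 = -3
C2: 2C, 1O, 1F → 0 + 1 + 1 = +2
C3: 3C, 1Br → 0 + 1 = +1
C4: 3C, 1Cl → 0 + 1 = +1
C5: 1C, 1F, 1Br, 1I → 0 + 1 + 1 + 1 = +3
1 carbon (C1) meets the condition.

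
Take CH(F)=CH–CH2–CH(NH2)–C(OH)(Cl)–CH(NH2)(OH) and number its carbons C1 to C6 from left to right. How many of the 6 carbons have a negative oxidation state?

Tallying each carbon's bonds:
C1: 2C, 1H, 1F → 0 − 1 + 1 = 0
C2: 3C, 1H → 0 − 1 = -1
C3: 2C, 2H → 0 − 2 = -2
C4: 2C, 1H, 1N → 0 − 1 + 1 = 0
C5: 2C, 1O, 1Cl → 0 + 1 + 1 = +2
C6: 1C, 1H, 1O, 1N → 0 − 1 + 1 + 1 = +1
2 carbons (C2, C3) meet the condition.

2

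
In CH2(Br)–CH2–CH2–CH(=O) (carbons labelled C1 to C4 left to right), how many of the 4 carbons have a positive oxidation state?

1

Tallying each carbon's bonds:
C1: 1C, 2H, 1Br → 0 − 2 + 1 = -1
C2: 2C, 2H → 0 − 2 = -2
C3: 2C, 2H → 0 − 2 = -2
C4: 1C, 1H, 2O → 0 − 1 + 2 = +1
1 carbon (C4) meets the condition.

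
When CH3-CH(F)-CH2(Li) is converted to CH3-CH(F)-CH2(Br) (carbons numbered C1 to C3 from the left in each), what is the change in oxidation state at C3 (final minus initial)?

+2

Before: C3 has 1 bond to C, 2 bonds to H, 1 bond to Li → oxidation state -3.
After: C3 has 1 bond to C, 2 bonds to H, 1 bond to Br → oxidation state -1.
Δ = -1 − (-3) = +2, so this is an oxidation at C3.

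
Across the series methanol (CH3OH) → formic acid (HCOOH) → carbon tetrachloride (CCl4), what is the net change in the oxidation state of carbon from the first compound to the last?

+6

Carbon oxidation states along the series — methanol: -2, formic acid: +2, carbon tetrachloride: +4.
Net change = +4 − (-2) = +6.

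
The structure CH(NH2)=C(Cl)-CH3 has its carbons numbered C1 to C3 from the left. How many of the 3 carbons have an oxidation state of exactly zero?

1

Tallying each carbon's bonds:
C1: 2C, 1H, 1N → 0 − 1 + 1 = 0
C2: 3C, 1Cl → 0 + 1 = +1
C3: 1C, 3H → 0 − 3 = -3
1 carbon (C1) meets the condition.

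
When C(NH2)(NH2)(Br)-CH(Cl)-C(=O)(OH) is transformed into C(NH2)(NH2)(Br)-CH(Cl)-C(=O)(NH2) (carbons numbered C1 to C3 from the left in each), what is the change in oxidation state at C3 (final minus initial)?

0

Before: C3 has 1 bond to C, 3 bonds to O → oxidation state +3.
After: C3 has 1 bond to C, 2 bonds to O, 1 bond to N → oxidation state +3.
Δ = +3 − (+3) = 0, so no net redox change at C3.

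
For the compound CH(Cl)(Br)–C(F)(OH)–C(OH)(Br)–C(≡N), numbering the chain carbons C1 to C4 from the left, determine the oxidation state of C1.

Bonds to more-electronegative neighbours contribute +1 each, bonds to H or metals contribute −1 each, and C–C bonds contribute 0.
C1 has one bond to C (0), one bond to Cl (+1), one bond to Br (+1), one bond to H (-1).
Oxidation state = 0 + 1 + 1 − 1 = +1.

+1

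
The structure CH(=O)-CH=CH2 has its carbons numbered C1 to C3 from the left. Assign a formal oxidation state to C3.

C3 has a double bond to C (2×0 = 0), one bond to H (-1), one bond to H (-1).
Oxidation state = 0 − 1 − 1 = -2.

-2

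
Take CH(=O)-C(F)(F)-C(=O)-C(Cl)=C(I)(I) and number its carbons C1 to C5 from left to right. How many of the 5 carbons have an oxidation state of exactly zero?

0

Tallying each carbon's bonds:
C1: 1C, 1H, 2O → 0 − 1 + 2 = +1
C2: 2C, 2F → 0 + 2 = +2
C3: 2C, 2O → 0 + 2 = +2
C4: 3C, 1Cl → 0 + 1 = +1
C5: 2C, 2I → 0 + 2 = +2
0 carbons meet the condition.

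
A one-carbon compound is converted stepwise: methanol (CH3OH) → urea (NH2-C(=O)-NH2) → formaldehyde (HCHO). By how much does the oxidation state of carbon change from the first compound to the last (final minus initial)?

+2

Carbon oxidation states along the series — methanol: -2, urea: +4, formaldehyde: 0.
Net change = 0 − (-2) = +2.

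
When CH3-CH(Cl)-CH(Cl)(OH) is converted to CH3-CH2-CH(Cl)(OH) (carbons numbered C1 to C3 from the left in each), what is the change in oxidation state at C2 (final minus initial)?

-2

Before: C2 has 2 bonds to C, 1 bond to H, 1 bond to Cl → oxidation state 0.
After: C2 has 2 bonds to C, 2 bonds to H → oxidation state -2.
Δ = -2 − (0) = -2, so this is a reduction at C2.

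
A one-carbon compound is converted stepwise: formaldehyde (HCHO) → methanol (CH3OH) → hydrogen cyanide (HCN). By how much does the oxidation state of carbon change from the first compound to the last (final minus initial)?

Carbon oxidation states along the series — formaldehyde: 0, methanol: -2, hydrogen cyanide: +2.
Net change = +2 − (0) = +2.

+2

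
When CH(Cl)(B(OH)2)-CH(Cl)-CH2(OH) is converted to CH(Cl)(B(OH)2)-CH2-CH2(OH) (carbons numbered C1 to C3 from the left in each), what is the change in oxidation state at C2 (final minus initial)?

Before: C2 has 2 bonds to C, 1 bond to H, 1 bond to Cl → oxidation state 0.
After: C2 has 2 bonds to C, 2 bonds to H → oxidation state -2.
Δ = -2 − (0) = -2, so this is a reduction at C2.

-2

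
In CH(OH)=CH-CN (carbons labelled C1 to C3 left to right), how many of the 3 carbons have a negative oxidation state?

1

Count +1 for every bond to an atom more electronegative than carbon and −1 for every bond to one less electronegative; C–C bonds are 0. Tallying each carbon:
C1: 2C, 1H, 1O → 0 − 1 + 1 = 0
C2: 3C, 1H → 0 − 1 = -1
C3: 1C, 3N → 0 + 3 = +3
1 carbon (C2) meets the condition.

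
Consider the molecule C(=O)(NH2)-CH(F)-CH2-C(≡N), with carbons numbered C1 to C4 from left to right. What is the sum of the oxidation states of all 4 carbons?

+4

Assign +1 per bond to O/N/halogen, −1 per bond to H or an electropositive element, and 0 per bond to carbon. Tallying each carbon:
C1: 1C, 2O, 1N → 0 + 2 + 1 = +3
C2: 2C, 1H, 1F → 0 − 1 + 1 = 0
C3: 2C, 2H → 0 − 2 = -2
C4: 1C, 3N → 0 + 3 = +3
Sum = +3 + 0 − 2 + 3 = +4.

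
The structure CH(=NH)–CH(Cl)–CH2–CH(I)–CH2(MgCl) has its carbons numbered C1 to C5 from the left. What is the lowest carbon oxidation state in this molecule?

Bonds to more-electronegative neighbours contribute +1 each, bonds to H or metals contribute −1 each, and C–C bonds contribute 0. Tallying each carbon:
C1: 1C, 1H, 2N → 0 − 1 + 2 = +1
C2: 2C, 1H, 1Cl → 0 − 1 + 1 = 0
C3: 2C, 2H → 0 − 2 = -2
C4: 2C, 1H, 1I → 0 − 1 + 1 = 0
C5: 1C, 2H, 1Mg → 0 − 2 − 1 = -3
The lowest value is -3.

-3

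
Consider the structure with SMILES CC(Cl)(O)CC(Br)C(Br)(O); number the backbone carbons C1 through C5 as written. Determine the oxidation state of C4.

0

C4 has one bond to C (0), one bond to C (0), one bond to Br (+1), one bond to H (-1).
Oxidation state = 0 + 0 + 1 − 1 = 0.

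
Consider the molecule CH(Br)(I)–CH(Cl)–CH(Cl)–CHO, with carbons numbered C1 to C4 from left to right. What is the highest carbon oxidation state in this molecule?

+1

Tallying each carbon's bonds:
C1: 1C, 1H, 1Br, 1I → 0 − 1 + 1 + 1 = +1
C2: 2C, 1H, 1Cl → 0 − 1 + 1 = 0
C3: 2C, 1H, 1Cl → 0 − 1 + 1 = 0
C4: 1C, 1H, 2O → 0 − 1 + 2 = +1
The highest value is +1.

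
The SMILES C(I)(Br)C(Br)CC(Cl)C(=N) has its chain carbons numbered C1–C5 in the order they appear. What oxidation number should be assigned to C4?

C4 has one bond to C (0), one bond to C (0), one bond to H (-1), one bond to Cl (+1).
Oxidation state = 0 + 0 − 1 + 1 = 0.

0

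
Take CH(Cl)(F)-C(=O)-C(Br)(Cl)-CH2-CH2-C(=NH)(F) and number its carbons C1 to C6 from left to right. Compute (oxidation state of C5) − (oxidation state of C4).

0

C5: 2C, 2H → 0 − 2 = -2
C4: 2C, 2H → 0 − 2 = -2
Difference: -2 − (-2) = 0.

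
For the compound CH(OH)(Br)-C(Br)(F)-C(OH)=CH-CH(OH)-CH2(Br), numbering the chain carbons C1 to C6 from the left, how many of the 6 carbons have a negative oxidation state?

Assign +1 per bond to O/N/halogen, −1 per bond to H or an electropositive element, and 0 per bond to carbon. Tallying each carbon:
C1: 1C, 1H, 1O, 1Br → 0 − 1 + 1 + 1 = +1
C2: 2C, 1F, 1Br → 0 + 1 + 1 = +2
C3: 3C, 1O → 0 + 1 = +1
C4: 3C, 1H → 0 − 1 = -1
C5: 2C, 1H, 1O → 0 − 1 + 1 = 0
C6: 1C, 2H, 1Br → 0 − 2 + 1 = -1
2 carbons (C4, C6) meet the condition.

2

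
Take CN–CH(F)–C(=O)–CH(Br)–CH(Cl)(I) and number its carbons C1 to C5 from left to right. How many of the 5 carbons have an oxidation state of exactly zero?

2

Tallying each carbon's bonds:
C1: 1C, 3N → 0 + 3 = +3
C2: 2C, 1H, 1F → 0 − 1 + 1 = 0
C3: 2C, 2O → 0 + 2 = +2
C4: 2C, 1H, 1Br → 0 − 1 + 1 = 0
C5: 1C, 1H, 1Cl, 1I → 0 − 1 + 1 + 1 = +1
2 carbons (C2, C4) meet the condition.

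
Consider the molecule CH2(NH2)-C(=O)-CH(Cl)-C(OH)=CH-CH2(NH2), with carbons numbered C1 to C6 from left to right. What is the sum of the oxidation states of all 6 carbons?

0

Bonds to more-electronegative neighbours contribute +1 each, bonds to H or metals contribute −1 each, and C–C bonds contribute 0. Tallying each carbon:
C1: 1C, 2H, 1N → 0 − 2 + 1 = -1
C2: 2C, 2O → 0 + 2 = +2
C3: 2C, 1H, 1Cl → 0 − 1 + 1 = 0
C4: 3C, 1O → 0 + 1 = +1
C5: 3C, 1H → 0 − 1 = -1
C6: 1C, 2H, 1N → 0 − 2 + 1 = -1
Sum = -1 + 2 + 0 + 1 − 1 − 1 = 0.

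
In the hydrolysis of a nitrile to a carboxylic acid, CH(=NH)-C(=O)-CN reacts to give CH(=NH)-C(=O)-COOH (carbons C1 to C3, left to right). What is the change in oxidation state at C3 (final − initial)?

Before: C3 has 1 bond to C, 3 bonds to N → oxidation state +3.
After: C3 has 1 bond to C, 3 bonds to O → oxidation state +3.
Δ = +3 − (+3) = 0, so no net redox change at C3.

0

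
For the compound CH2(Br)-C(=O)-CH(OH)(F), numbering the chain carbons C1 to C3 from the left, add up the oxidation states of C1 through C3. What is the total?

Assign +1 per bond to O/N/halogen, −1 per bond to H or an electropositive element, and 0 per bond to carbon. Tallying each carbon:
C1: 1C, 2H, 1Br → 0 − 2 + 1 = -1
C2: 2C, 2O → 0 + 2 = +2
C3: 1C, 1H, 1O, 1F → 0 − 1 + 1 + 1 = +1
Sum = -1 + 2 + 1 = +2.

+2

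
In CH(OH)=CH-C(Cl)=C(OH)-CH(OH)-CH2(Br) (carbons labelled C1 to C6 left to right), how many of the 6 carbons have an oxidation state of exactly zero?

Tallying each carbon's bonds:
C1: 2C, 1H, 1O → 0 − 1 + 1 = 0
C2: 3C, 1H → 0 − 1 = -1
C3: 3C, 1Cl → 0 + 1 = +1
C4: 3C, 1O → 0 + 1 = +1
C5: 2C, 1H, 1O → 0 − 1 + 1 = 0
C6: 1C, 2H, 1Br → 0 − 2 + 1 = -1
2 carbons (C1, C5) meet the condition.

2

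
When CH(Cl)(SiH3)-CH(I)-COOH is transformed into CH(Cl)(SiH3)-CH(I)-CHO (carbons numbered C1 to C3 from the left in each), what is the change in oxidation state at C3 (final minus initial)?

-2

Before: C3 has 1 bond to C, 3 bonds to O → oxidation state +3.
After: C3 has 1 bond to C, 1 bond to H, 2 bonds to O → oxidation state +1.
Δ = +1 − (+3) = -2, so this is a reduction at C3.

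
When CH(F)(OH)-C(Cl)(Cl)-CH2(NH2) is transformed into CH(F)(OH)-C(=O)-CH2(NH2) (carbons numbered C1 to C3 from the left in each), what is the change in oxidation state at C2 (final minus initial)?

0

Before: C2 has 2 bonds to C, 2 bonds to Cl → oxidation state +2.
After: C2 has 2 bonds to C, 2 bonds to O → oxidation state +2.
Δ = +2 − (+2) = 0, so no net redox change at C2.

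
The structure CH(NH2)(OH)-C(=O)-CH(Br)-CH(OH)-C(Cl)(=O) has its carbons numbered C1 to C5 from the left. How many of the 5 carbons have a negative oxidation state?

0

Tallying each carbon's bonds:
C1: 1C, 1H, 1O, 1N → 0 − 1 + 1 + 1 = +1
C2: 2C, 2O → 0 + 2 = +2
C3: 2C, 1H, 1Br → 0 − 1 + 1 = 0
C4: 2C, 1H, 1O → 0 − 1 + 1 = 0
C5: 1C, 2O, 1Cl → 0 + 2 + 1 = +3
0 carbons meet the condition.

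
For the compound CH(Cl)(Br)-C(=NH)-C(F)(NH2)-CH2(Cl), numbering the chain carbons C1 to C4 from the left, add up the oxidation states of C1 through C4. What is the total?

+4

Tallying each carbon's bonds:
C1: 1C, 1H, 1Cl, 1Br → 0 − 1 + 1 + 1 = +1
C2: 2C, 2N → 0 + 2 = +2
C3: 2C, 1N, 1F → 0 + 1 + 1 = +2
C4: 1C, 2H, 1Cl → 0 − 2 + 1 = -1
Sum = +1 + 2 + 2 − 1 = +4.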